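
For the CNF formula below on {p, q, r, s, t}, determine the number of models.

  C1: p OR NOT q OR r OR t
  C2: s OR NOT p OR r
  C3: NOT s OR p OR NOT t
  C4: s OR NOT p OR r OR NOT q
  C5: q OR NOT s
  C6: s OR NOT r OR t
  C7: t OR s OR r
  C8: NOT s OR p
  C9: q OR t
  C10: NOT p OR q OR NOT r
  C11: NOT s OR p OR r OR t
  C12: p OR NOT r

7

There are 2^5 = 32 truth assignments over (p, q, r, s, t).
Split on r. With r = true, the clauses containing r are satisfied and NOT r drops from the rest; 3 of the 2^4 = 16 assignments to the other variables satisfy what remains.
With r = false, by the same count on the reduced clause set, 4 assignments work.
(One model: p=F, q=F, r=F, s=F, t=T.)
Total: 3 + 4 = 7.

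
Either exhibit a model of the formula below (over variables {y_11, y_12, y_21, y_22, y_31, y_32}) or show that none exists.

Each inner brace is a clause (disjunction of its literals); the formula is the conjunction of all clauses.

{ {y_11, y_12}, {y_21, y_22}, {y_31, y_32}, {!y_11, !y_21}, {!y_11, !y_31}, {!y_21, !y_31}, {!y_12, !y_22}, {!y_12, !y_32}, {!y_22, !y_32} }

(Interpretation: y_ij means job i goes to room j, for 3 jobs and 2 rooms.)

UNSATISFIABLE

Case y_11 = true:
Unit clause (!y_21) forces y_21 = false.
Unit clause (y_22) forces y_22 = true.
Unit clause (!y_31) forces y_31 = false.
Unit clause (y_32) forces y_32 = true.
But (!y_32) is also a unit clause — contradiction.
Undo y_11 and try y_11 = false.
Unit clause (y_12) forces y_12 = true.
Unit clause (!y_22) forces y_22 = false.
Unit clause (y_21) forces y_21 = true.
Unit clause (!y_31) forces y_31 = false.
Unit clause (y_32) forces y_32 = true.
But (!y_32) is also a unit clause — contradiction.
Either choice for y_11 ends in contradiction.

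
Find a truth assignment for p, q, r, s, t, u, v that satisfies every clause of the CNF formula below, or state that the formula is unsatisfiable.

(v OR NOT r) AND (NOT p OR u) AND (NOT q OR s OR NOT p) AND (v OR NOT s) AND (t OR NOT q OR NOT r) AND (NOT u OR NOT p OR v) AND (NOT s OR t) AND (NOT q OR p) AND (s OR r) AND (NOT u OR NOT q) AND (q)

UNSATISFIABLE

The clause (q) is unit, so q = true.
The clause (p) is unit, so p = true.
The clause (u) is unit, so u = true.
Now (NOT u) is unsatisfied and unit — conflict.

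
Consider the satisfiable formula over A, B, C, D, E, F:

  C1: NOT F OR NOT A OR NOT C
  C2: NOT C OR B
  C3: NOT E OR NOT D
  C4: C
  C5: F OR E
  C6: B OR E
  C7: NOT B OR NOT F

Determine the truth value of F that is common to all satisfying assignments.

False

Suppose F = true.
Unit clause (C) forces C = true.
Unit clause (NOT A) forces A = false.
Unit clause (B) forces B = true.
But (NOT B) is also a unit clause — contradiction.
So every satisfying assignment has F = False.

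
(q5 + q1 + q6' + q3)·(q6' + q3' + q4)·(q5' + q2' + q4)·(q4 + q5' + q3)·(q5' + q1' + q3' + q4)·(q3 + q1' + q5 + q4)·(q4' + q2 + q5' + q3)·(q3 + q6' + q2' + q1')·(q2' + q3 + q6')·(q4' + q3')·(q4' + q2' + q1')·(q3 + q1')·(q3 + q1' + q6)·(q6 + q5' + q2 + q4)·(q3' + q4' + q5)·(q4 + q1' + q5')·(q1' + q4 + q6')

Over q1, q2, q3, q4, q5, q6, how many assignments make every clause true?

There are 2^6 = 64 truth assignments over (q1, q2, q3, q4, q5, q6).
Split on q4. With q4 = 1, the clauses containing q4 are satisfied and q4' drops from the rest; 3 of the 2^5 = 32 assignments to the other variables satisfy what remains.
With q4 = 0, by the same count on the reduced clause set, 6 assignments work.
Total: 3 + 6 = 9.

9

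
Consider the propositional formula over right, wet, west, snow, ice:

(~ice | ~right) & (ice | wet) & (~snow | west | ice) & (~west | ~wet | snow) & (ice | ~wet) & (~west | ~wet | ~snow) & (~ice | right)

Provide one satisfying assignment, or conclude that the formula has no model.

Suppose ice = 0.
From the singleton clause (wet), wet = 1.
But (~wet) is also a unit clause — contradiction.
Undo ice and try ice = 1.
From the singleton clause (~right), right = 0.
But (right) is also a unit clause — contradiction.
Both values of ice lead to a conflict.

UNSATISFIABLE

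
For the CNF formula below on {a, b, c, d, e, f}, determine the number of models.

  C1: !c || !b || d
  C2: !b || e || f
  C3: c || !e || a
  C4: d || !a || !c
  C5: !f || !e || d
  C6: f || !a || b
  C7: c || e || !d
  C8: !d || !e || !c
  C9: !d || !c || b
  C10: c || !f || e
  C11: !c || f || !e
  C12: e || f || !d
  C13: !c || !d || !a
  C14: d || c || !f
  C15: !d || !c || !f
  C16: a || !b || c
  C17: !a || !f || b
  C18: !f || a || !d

6

There are 2^6 = 64 truth assignments over (a, b, c, d, e, f).
Split on a. With a = true, the clauses containing a are satisfied and !a drops from the rest; 3 of the 2^5 = 32 assignments to the other variables satisfy what remains.
With a = false, by the same count on the reduced clause set, 3 assignments work.
Total: 3 + 3 = 6.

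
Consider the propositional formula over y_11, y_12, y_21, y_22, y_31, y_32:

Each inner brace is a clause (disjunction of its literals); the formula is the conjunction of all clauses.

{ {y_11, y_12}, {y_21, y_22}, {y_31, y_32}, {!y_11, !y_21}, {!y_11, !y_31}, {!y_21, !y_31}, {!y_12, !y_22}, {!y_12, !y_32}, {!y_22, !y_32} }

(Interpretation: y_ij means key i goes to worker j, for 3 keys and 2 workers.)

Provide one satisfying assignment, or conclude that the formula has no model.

UNSATISFIABLE

Suppose y_11 = true.
Unit clause (!y_21) forces y_21 = false.
Unit clause (y_22) forces y_22 = true.
Unit clause (!y_31) forces y_31 = false.
Unit clause (y_32) forces y_32 = true.
But (!y_32) is also a unit clause — contradiction.
So y_11 must be the other value — set y_11 = false.
Unit clause (y_12) forces y_12 = true.
Unit clause (!y_22) forces y_22 = false.
Unit clause (y_21) forces y_21 = true.
Unit clause (!y_31) forces y_31 = false.
Unit clause (y_32) forces y_32 = true.
But (!y_32) is also a unit clause — contradiction.
Either choice for y_11 ends in contradiction.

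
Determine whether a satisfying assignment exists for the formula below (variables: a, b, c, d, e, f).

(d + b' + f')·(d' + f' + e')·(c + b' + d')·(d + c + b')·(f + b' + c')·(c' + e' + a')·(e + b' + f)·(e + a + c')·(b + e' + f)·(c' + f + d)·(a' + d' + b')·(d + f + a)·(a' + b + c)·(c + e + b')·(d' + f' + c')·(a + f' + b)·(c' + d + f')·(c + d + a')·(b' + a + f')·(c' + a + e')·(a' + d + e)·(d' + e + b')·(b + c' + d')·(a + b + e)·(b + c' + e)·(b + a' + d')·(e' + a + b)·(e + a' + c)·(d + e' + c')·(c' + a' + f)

Suppose d = 1.
Suppose f = 0.
Suppose c = 1.
(b') alone gives b = 0.
That conflicts with the unit clause (b).
Backtrack on c: now try c = 0.
(b') alone gives b = 0.
(e') alone gives e = 0.
(a') alone gives a = 0.
That conflicts with the unit clause (a).
Neither c = 1 nor c = 0 works.
Backtrack on f: now try f = 1.
(e') alone gives e = 0.
(c') alone gives c = 0.
(b') alone gives b = 0.
(a') alone gives a = 0.
That conflicts with the unit clause (a).
Neither f = 1 nor f = 0 works.
Backtrack on d: now try d = 0.
Suppose b = 0.
Suppose e = 0.
(a') alone gives a = 0.
That conflicts with the unit clause (a).
Backtrack on e: now try e = 1.
(f) alone gives f = 1.
(a) alone gives a = 1.
(c') alone gives c = 0.
That conflicts with the unit clause (c).
Neither e = 1 nor e = 0 works.
Backtrack on b: now try b = 1.
(f') alone gives f = 0.
(c) alone gives c = 1.
That conflicts with the unit clause (c').
Neither b = 1 nor b = 0 works.
Neither d = 1 nor d = 0 works.
No assignment satisfies every clause.

No, unsatisfiable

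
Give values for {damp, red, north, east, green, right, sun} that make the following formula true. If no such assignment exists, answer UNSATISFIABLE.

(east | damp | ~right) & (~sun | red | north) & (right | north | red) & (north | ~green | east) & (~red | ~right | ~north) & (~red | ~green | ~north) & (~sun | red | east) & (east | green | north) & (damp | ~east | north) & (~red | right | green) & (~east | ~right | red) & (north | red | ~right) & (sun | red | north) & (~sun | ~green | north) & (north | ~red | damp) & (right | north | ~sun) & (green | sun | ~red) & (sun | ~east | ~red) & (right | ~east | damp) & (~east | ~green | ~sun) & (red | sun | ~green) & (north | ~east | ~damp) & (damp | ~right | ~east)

Case east = 1:
Case damp = 1:
(north) alone gives north = 1.
Case red = 0:
(~right) alone gives right = 0.
Case green = 0:
All clauses hold; sun can take either value.

damp ↦ 1; red ↦ 0; north ↦ 1; east ↦ 1; green ↦ 0; right ↦ 0; sun ↦ 1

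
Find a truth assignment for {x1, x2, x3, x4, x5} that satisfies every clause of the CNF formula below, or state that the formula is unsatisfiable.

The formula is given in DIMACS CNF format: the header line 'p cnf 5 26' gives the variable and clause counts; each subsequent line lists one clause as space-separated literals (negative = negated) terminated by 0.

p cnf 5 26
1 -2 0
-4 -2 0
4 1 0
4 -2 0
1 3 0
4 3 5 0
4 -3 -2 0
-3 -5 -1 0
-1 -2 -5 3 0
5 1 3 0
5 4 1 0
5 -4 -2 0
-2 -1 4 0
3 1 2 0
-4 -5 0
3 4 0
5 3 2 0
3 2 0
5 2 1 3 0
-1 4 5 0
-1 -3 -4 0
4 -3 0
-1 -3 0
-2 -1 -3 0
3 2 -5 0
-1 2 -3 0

x1 ↦ False, x2 ↦ False, x3 ↦ True, x4 ↦ True, x5 ↦ False

Case x1 = False:
Unit clause (¬x2) forces x2 = False.
Unit clause (x4) forces x4 = True.
Unit clause (x3) forces x3 = True.
Unit clause (¬x5) forces x5 = False.
Every clause now holds.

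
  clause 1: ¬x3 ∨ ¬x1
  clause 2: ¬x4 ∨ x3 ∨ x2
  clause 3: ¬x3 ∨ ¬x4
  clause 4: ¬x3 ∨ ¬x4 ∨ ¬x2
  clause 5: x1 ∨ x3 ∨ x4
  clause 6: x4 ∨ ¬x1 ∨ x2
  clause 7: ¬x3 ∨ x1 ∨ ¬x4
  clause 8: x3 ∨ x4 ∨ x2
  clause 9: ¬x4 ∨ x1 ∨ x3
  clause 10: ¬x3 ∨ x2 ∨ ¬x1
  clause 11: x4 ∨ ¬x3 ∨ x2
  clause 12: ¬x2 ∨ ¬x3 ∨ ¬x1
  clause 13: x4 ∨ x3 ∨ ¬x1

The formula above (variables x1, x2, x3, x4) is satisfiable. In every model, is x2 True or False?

True

Suppose x2 = False.
Case x3 = False:
From the singleton clause (¬x4), x4 = False.
That conflicts with the unit clause (x4).
Undo x3 and try x3 = True.
From the singleton clause (¬x1), x1 = False.
From the singleton clause (¬x4), x4 = False.
That conflicts with the unit clause (x4).
Neither x3 = True nor x3 = False works.
So every satisfying assignment has x2 = True.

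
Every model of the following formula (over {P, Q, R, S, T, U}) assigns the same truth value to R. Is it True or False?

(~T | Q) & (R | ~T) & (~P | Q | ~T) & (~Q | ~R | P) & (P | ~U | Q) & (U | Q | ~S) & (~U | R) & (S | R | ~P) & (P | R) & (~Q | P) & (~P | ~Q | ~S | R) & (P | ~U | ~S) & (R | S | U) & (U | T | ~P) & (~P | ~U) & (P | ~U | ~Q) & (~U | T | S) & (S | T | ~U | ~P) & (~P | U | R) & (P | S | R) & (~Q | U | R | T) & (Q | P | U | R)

True

Suppose R = 0.
From the singleton clause (~T), T = 0.
From the singleton clause (~U), U = 0.
From the singleton clause (P), P = 1.
That conflicts with the unit clause (~P).
So every satisfying assignment has R = True.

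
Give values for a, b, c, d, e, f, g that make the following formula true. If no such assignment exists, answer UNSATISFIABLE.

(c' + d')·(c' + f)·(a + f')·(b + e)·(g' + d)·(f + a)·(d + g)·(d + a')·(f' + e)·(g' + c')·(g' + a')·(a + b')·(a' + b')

a=1,  b=0,  c=0,  d=1,  e=1,  f=1,  g=0

Case c = 0:
Case a = 1:
(d) alone gives d = 1.
(g') alone gives g = 0.
(b') alone gives b = 0.
(e) alone gives e = 1.
No clause remains; f is free.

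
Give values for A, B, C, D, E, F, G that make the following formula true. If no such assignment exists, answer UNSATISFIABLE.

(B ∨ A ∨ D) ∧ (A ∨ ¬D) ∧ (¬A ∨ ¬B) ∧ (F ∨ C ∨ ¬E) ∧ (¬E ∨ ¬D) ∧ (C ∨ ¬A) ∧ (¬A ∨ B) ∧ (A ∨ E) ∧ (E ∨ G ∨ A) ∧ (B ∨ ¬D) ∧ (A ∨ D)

Suppose A = True.
(¬B) alone gives B = False.
That conflicts with the unit clause (B).
So A must be the other value — set A = False.
(¬D) alone gives D = False.
That conflicts with the unit clause (D).
Both values of A lead to a conflict.

UNSATISFIABLE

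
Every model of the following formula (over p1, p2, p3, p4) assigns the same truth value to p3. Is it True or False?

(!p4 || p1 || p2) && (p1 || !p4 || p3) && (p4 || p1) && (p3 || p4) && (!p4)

Suppose p3 = false.
(p4) alone gives p4 = true.
That conflicts with the unit clause (!p4).
So every satisfying assignment has p3 = True.

True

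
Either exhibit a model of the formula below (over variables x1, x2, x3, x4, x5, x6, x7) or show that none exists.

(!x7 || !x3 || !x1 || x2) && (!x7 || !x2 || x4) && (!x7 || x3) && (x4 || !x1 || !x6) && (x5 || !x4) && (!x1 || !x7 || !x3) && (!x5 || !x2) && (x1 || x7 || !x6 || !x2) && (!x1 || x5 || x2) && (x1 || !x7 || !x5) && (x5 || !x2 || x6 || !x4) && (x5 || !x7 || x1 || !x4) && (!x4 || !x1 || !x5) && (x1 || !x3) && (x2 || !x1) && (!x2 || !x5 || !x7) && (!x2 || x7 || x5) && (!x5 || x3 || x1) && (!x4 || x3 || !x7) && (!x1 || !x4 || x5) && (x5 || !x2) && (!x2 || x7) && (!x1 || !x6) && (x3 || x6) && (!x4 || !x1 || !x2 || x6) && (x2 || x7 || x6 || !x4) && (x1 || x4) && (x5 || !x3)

Branch on x7: set x7 = false.
The clause (!x2) is unit, so x2 = false.
The clause (!x1) is unit, so x1 = false.
The clause (!x3) is unit, so x3 = false.
The clause (!x5) is unit, so x5 = false.
The clause (!x4) is unit, so x4 = false.
That conflicts with the unit clause (x4).
Undo x7 and try x7 = true.
The clause (x3) is unit, so x3 = true.
The clause (!x1) is unit, so x1 = false.
That conflicts with the unit clause (x1).
Neither x7 = true nor x7 = false works.

UNSATISFIABLE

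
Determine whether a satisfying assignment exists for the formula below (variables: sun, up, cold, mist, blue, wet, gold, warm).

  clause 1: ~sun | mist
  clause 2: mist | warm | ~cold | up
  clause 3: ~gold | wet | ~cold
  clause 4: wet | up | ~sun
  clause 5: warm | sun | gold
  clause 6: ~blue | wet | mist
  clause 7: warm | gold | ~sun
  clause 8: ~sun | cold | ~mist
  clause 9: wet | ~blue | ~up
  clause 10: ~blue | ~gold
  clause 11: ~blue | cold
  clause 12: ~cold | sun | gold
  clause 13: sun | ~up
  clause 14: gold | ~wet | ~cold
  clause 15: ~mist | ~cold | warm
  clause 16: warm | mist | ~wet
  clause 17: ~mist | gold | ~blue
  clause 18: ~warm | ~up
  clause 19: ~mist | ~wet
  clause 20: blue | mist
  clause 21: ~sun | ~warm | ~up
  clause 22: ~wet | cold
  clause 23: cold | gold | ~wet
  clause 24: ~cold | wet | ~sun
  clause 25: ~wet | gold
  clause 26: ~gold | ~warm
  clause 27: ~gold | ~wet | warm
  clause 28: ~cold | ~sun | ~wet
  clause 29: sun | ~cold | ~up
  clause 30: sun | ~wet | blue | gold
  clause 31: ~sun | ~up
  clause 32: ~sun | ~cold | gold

Branch on sun: set sun = 0.
Unit clause (~up) forces up = 0.
Branch on warm: set warm = 0.
Unit clause (gold) forces gold = 1.
Unit clause (~blue) forces blue = 0.
Unit clause (mist) forces mist = 1.
Unit clause (~cold) forces cold = 0.
Unit clause (~wet) forces wet = 0.
Every clause now holds.
A satisfying assignment: sun ↦ 0; up ↦ 0; cold ↦ 0; mist ↦ 1; blue ↦ 0; wet ↦ 0; gold ↦ 1; warm ↦ 0.

Yes, satisfiable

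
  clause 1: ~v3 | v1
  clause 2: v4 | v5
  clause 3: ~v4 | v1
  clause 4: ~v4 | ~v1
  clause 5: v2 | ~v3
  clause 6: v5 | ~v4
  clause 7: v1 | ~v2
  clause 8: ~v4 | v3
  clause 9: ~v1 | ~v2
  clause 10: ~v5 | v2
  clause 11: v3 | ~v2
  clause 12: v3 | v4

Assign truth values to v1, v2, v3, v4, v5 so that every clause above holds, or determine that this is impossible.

UNSATISFIABLE

Branch on v3: set v3 = 0.
From the singleton clause (~v4), v4 = 0.
But (v4) is also a unit clause — contradiction.
So v3 must be the other value — set v3 = 1.
From the singleton clause (v1), v1 = 1.
From the singleton clause (~v4), v4 = 0.
From the singleton clause (v5), v5 = 1.
From the singleton clause (v2), v2 = 1.
But (~v2) is also a unit clause — contradiction.
Either choice for v3 ends in contradiction.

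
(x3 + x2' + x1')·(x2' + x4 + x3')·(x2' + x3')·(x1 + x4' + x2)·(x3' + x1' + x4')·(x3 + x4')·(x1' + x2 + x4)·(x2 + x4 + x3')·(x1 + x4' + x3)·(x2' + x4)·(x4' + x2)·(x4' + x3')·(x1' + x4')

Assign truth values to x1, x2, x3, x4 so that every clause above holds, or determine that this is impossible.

x1=0; x2=0; x3=0; x4=0

Suppose x2 = 0.
(x4') alone gives x4 = 0.
(x1') alone gives x1 = 0.
(x3') alone gives x3 = 0.
All clauses are satisfied.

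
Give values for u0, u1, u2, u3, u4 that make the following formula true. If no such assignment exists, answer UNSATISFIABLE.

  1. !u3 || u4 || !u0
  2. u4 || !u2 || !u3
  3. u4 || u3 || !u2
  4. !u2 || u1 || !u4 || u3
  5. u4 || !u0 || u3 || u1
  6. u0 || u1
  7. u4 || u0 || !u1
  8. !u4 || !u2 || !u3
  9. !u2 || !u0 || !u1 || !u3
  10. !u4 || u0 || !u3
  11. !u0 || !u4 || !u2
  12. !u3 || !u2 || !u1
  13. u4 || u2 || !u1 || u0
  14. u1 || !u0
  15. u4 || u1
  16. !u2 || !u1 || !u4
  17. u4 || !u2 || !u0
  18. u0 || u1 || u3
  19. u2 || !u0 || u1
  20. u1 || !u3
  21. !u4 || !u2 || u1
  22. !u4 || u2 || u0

Suppose u0 = true.
From the singleton clause (u1), u1 = true.
Suppose u3 = false.
Suppose u4 = true.
From the singleton clause (!u2), u2 = false.
All clauses are satisfied.

u0: true, u1: true, u2: false, u3: false, u4: true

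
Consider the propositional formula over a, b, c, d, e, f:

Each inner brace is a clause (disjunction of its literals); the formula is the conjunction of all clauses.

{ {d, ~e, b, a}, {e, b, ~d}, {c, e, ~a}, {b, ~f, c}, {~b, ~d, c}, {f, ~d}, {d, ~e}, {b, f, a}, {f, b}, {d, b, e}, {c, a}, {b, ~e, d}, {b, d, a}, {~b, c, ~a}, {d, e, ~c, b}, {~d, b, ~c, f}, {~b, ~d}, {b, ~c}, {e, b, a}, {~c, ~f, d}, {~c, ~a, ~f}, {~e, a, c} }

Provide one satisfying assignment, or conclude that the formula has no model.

a ↦ 0; b ↦ 1; c ↦ 1; d ↦ 0; e ↦ 0; f ↦ 0

Case f = 0:
The clause (~d) is unit, so d = 0.
The clause (~e) is unit, so e = 0.
The clause (b) is unit, so b = 1.
Case c = 1:
Every clause is now satisfied; a is unconstrained.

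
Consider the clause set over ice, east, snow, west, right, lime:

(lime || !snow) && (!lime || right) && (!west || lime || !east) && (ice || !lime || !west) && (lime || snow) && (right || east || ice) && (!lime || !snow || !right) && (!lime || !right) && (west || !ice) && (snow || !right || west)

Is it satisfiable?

Case lime = true:
The clause (right) is unit, so right = true.
But (!right) is also a unit clause — contradiction.
Backtrack on lime: now try lime = false.
The clause (!snow) is unit, so snow = false.
But (snow) is also a unit clause — contradiction.
Either choice for lime ends in contradiction.
No assignment satisfies every clause.

No, unsatisfiable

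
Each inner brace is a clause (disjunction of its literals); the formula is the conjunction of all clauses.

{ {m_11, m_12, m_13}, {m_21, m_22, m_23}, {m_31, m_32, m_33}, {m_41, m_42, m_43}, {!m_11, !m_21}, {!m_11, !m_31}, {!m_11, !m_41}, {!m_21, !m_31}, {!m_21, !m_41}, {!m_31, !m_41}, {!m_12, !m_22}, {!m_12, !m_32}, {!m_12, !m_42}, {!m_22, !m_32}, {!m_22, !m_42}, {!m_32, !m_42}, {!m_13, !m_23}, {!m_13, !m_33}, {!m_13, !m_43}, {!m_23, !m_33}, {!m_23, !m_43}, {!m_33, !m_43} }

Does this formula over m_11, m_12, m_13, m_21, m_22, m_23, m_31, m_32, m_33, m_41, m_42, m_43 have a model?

Case m_11 = false:
Case m_12 = true:
The clause (!m_22) is unit, so m_22 = false.
The clause (!m_32) is unit, so m_32 = false.
The clause (!m_42) is unit, so m_42 = false.
Case m_21 = true:
The clause (!m_31) is unit, so m_31 = false.
The clause (m_33) is unit, so m_33 = true.
The clause (!m_41) is unit, so m_41 = false.
The clause (m_43) is unit, so m_43 = true.
That conflicts with the unit clause (!m_43).
Backtrack on m_21: now try m_21 = false.
The clause (m_23) is unit, so m_23 = true.
The clause (!m_13) is unit, so m_13 = false.
The clause (!m_33) is unit, so m_33 = false.
The clause (m_31) is unit, so m_31 = true.
The clause (!m_41) is unit, so m_41 = false.
The clause (m_43) is unit, so m_43 = true.
That conflicts with the unit clause (!m_43).
Either choice for m_21 ends in contradiction.
Backtrack on m_12: now try m_12 = false.
The clause (m_13) is unit, so m_13 = true.
The clause (!m_23) is unit, so m_23 = false.
The clause (!m_33) is unit, so m_33 = false.
The clause (!m_43) is unit, so m_43 = false.
Case m_21 = true:
The clause (!m_31) is unit, so m_31 = false.
The clause (m_32) is unit, so m_32 = true.
The clause (!m_41) is unit, so m_41 = false.
The clause (m_42) is unit, so m_42 = true.
That conflicts with the unit clause (!m_42).
Backtrack on m_21: now try m_21 = false.
The clause (m_22) is unit, so m_22 = true.
The clause (!m_32) is unit, so m_32 = false.
The clause (m_31) is unit, so m_31 = true.
The clause (!m_41) is unit, so m_41 = false.
The clause (m_42) is unit, so m_42 = true.
That conflicts with the unit clause (!m_42).
Either choice for m_21 ends in contradiction.
Either choice for m_12 ends in contradiction.
Backtrack on m_11: now try m_11 = true.
The clause (!m_21) is unit, so m_21 = false.
The clause (!m_31) is unit, so m_31 = false.
The clause (!m_41) is unit, so m_41 = false.
Case m_22 = true:
The clause (!m_12) is unit, so m_12 = false.
The clause (!m_32) is unit, so m_32 = false.
The clause (m_33) is unit, so m_33 = true.
The clause (!m_42) is unit, so m_42 = false.
The clause (m_43) is unit, so m_43 = true.
That conflicts with the unit clause (!m_43).
Backtrack on m_22: now try m_22 = false.
The clause (m_23) is unit, so m_23 = true.
The clause (!m_13) is unit, so m_13 = false.
The clause (!m_33) is unit, so m_33 = false.
The clause (m_32) is unit, so m_32 = true.
The clause (!m_12) is unit, so m_12 = false.
The clause (!m_42) is unit, so m_42 = false.
The clause (m_43) is unit, so m_43 = true.
That conflicts with the unit clause (!m_43).
Either choice for m_22 ends in contradiction.
Either choice for m_11 ends in contradiction.
No assignment satisfies every clause.

Unsatisfiable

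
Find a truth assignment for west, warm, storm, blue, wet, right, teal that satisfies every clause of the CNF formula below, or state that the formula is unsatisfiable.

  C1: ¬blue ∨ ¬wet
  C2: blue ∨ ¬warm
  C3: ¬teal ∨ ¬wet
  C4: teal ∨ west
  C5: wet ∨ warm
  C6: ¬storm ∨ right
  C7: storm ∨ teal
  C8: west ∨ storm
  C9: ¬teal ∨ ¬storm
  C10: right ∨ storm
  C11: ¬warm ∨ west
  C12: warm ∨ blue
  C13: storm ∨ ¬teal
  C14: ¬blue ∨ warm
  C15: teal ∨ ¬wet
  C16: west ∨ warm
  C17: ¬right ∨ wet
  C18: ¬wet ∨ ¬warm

UNSATISFIABLE

Try blue = False.
Unit clause (¬warm) forces warm = False.
That conflicts with the unit clause (warm).
So blue must be the other value — set blue = True.
Unit clause (¬wet) forces wet = False.
Unit clause (warm) forces warm = True.
Unit clause (west) forces west = True.
Unit clause (¬right) forces right = False.
Unit clause (¬storm) forces storm = False.
That conflicts with the unit clause (storm).
Both values of blue lead to a conflict.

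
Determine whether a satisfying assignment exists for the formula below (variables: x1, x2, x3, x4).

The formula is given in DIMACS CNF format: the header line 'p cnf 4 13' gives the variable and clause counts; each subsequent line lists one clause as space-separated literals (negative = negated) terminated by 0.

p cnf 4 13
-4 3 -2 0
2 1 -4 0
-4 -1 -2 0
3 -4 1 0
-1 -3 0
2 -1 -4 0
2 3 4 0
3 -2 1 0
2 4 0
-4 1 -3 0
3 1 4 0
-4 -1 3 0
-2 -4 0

Branch on x1: set x1 = True.
From the singleton clause (¬x3), x3 = False.
From the singleton clause (¬x4), x4 = False.
From the singleton clause (x2), x2 = True.
Every clause now holds.
A satisfying assignment: x1 ↦ True,  x2 ↦ True,  x3 ↦ False,  x4 ↦ False.

Yes, satisfiable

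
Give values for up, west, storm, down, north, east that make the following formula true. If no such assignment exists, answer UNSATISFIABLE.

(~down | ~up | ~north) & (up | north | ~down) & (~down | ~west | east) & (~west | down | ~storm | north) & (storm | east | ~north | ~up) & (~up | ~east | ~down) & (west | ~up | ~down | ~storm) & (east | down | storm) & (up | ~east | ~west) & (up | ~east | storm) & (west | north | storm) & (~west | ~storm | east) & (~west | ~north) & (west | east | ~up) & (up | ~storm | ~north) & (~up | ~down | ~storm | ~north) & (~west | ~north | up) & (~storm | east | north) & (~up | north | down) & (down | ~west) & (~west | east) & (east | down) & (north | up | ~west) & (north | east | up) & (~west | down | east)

Branch on west: set west = 0.
Branch on north: set north = 1.
Branch on down: set down = 0.
The clause (east) is unit, so east = 1.
Branch on up: set up = 1.
All clauses hold; storm can take either value.

up=1,  west=0,  storm=1,  down=0,  north=1,  east=1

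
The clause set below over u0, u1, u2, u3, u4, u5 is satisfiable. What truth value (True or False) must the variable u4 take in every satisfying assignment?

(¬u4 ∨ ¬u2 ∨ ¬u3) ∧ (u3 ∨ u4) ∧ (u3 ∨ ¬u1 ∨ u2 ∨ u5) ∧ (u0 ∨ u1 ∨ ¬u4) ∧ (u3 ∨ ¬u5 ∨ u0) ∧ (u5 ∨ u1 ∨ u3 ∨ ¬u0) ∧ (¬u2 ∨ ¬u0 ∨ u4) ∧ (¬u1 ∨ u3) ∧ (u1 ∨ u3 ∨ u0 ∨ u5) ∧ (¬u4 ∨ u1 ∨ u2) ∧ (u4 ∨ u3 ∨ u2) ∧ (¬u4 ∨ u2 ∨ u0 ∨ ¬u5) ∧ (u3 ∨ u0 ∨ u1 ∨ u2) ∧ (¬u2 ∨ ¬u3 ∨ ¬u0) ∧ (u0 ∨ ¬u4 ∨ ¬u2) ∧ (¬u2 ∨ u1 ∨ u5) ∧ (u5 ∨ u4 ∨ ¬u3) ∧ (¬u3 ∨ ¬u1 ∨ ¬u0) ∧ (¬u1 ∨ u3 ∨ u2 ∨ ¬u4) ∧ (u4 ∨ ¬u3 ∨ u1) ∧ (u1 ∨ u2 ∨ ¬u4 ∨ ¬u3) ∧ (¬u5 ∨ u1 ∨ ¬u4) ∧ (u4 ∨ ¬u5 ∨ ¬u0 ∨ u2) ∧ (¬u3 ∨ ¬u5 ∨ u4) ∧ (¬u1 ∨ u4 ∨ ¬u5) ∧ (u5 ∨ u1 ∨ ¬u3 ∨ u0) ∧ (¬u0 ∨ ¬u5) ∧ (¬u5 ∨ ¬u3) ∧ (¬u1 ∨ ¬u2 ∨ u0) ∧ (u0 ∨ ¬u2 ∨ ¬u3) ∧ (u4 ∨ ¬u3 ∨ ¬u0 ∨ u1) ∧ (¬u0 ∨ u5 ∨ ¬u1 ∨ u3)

Suppose u4 = False.
The clause (u3) is unit, so u3 = True.
The clause (u5) is unit, so u5 = True.
Now (¬u5) is unsatisfied and unit — conflict.
So every satisfying assignment has u4 = True.

True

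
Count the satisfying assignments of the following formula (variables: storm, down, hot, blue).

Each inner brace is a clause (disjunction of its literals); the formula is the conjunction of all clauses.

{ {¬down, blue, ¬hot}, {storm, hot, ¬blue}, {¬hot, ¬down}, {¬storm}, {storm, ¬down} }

3

There are 2^4 = 16 truth assignments over (storm, down, hot, blue).
Split on hot. With hot = True, the clauses containing hot are satisfied and ¬hot drops from the rest; 2 of the 2^3 = 8 assignments to the other variables satisfy what remains.
With hot = False, by the same count on the reduced clause set, 1 assignment works.
Total: 2 + 1 = 3.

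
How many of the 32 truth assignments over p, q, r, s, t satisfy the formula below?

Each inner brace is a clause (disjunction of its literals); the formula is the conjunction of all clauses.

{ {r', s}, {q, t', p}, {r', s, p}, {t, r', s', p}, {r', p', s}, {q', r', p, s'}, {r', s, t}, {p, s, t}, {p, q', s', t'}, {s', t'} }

There are 2^5 = 32 truth assignments over (p, q, r, s, t).
Split on s. With s = 1, the clauses containing s are satisfied and s' drops from the rest; 6 of the 2^4 = 16 assignments to the other variables satisfy what remains.
With s = 0, by the same count on the reduced clause set, 5 assignments work.
Total: 6 + 5 = 11.

11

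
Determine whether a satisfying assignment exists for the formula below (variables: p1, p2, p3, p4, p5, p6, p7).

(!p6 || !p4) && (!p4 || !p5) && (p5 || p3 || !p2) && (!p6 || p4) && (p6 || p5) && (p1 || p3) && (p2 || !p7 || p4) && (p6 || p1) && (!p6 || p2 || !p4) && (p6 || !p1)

Try p6 = false.
The clause (p5) is unit, so p5 = true.
The clause (!p4) is unit, so p4 = false.
The clause (p1) is unit, so p1 = true.
But (!p1) is also a unit clause — contradiction.
Undo p6 and try p6 = true.
The clause (!p4) is unit, so p4 = false.
But (p4) is also a unit clause — contradiction.
Either choice for p6 ends in contradiction.
No assignment satisfies every clause.

No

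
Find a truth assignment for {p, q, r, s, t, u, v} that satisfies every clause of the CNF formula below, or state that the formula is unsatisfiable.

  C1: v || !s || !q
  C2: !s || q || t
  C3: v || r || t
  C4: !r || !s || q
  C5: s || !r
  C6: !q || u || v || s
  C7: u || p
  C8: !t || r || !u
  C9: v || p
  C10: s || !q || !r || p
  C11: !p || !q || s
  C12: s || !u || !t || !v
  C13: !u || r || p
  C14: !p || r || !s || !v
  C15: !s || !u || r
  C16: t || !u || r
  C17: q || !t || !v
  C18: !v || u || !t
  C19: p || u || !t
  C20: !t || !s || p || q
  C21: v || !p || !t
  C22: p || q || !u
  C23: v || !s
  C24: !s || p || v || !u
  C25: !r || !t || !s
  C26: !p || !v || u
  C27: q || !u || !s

p ↦ false, q ↦ true, r ↦ true, s ↦ true, t ↦ false, u ↦ true, v ↦ true

Suppose s = true.
(v) alone gives v = true.
Suppose q = true.
Suppose u = true.
(r) alone gives r = true.
(!t) alone gives t = false.
Every clause is now satisfied; p is unconstrained.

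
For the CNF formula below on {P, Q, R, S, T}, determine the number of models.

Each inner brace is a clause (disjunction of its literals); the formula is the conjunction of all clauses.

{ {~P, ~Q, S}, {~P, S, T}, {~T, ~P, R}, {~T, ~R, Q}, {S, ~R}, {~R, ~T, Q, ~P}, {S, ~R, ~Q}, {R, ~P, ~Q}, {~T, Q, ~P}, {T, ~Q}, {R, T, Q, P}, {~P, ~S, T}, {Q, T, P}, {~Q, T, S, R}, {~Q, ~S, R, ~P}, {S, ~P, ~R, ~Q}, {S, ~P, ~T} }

6

There are 2^5 = 32 truth assignments over (P, Q, R, S, T).
Split on T. With T = 1, the clauses containing T are satisfied and ~T drops from the rest; 6 of the 2^4 = 16 assignments to the other variables satisfy what remains.
With T = 0, by the same count on the reduced clause set, 0 assignments work.
Total: 6 + 0 = 6.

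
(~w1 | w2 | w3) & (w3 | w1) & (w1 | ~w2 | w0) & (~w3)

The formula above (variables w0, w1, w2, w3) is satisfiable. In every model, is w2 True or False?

Suppose w2 = 0.
Unit clause (~w3) forces w3 = 0.
Unit clause (~w1) forces w1 = 0.
But (w1) is also a unit clause — contradiction.
So every satisfying assignment has w2 = True.

True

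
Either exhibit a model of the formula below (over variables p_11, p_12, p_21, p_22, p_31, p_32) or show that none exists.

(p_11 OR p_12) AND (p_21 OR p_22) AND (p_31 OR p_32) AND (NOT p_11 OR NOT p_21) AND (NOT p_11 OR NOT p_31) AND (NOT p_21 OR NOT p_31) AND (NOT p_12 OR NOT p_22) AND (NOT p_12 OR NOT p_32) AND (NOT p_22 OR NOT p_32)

Try p_11 = true.
(NOT p_21) alone gives p_21 = false.
(p_22) alone gives p_22 = true.
(NOT p_31) alone gives p_31 = false.
(p_32) alone gives p_32 = true.
Now (NOT p_32) is unsatisfied and unit — conflict.
That branch fails; take p_11 = false instead.
(p_12) alone gives p_12 = true.
(NOT p_22) alone gives p_22 = false.
(p_21) alone gives p_21 = true.
(NOT p_31) alone gives p_31 = false.
(p_32) alone gives p_32 = true.
Now (NOT p_32) is unsatisfied and unit — conflict.
Both values of p_11 lead to a conflict.

UNSATISFIABLE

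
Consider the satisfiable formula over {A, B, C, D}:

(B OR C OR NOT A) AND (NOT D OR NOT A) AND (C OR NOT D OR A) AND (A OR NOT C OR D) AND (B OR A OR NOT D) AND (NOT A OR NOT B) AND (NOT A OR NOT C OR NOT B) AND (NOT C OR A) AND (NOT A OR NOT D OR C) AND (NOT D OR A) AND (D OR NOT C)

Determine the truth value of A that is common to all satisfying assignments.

False

Suppose A = true.
Unit clause (NOT D) forces D = false.
Unit clause (NOT B) forces B = false.
Unit clause (C) forces C = true.
Now (NOT C) is unsatisfied and unit — conflict.
So every satisfying assignment has A = False.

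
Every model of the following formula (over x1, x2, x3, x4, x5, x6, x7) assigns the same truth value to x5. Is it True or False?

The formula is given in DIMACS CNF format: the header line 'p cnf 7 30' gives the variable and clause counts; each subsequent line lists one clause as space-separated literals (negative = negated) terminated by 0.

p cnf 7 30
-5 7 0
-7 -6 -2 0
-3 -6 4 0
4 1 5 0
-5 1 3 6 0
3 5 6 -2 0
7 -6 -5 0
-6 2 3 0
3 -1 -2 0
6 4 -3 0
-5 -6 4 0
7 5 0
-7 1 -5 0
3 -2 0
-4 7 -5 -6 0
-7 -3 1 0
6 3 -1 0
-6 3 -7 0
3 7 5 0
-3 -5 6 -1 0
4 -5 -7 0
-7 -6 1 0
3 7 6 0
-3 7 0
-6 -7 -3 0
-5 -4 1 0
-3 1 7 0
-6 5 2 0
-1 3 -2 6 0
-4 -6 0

False

Suppose x5 = True.
The clause (x7) is unit, so x7 = True.
The clause (x1) is unit, so x1 = True.
The clause (x4) is unit, so x4 = True.
The clause (¬x6) is unit, so x6 = False.
The clause (x3) is unit, so x3 = True.
That conflicts with the unit clause (¬x3).
So every satisfying assignment has x5 = False.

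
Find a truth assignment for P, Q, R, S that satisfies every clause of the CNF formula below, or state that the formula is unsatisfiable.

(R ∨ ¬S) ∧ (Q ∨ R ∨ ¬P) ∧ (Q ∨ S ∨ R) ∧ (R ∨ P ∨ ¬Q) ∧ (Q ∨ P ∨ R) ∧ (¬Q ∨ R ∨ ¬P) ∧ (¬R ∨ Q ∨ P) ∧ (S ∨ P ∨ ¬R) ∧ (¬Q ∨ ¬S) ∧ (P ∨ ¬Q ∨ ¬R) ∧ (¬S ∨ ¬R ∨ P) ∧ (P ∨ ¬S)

P=True, Q=False, R=True, S=False

Branch on R: set R = True.
Branch on Q: set Q = False.
(P) alone gives P = True.
Every clause is now satisfied; S is unconstrained.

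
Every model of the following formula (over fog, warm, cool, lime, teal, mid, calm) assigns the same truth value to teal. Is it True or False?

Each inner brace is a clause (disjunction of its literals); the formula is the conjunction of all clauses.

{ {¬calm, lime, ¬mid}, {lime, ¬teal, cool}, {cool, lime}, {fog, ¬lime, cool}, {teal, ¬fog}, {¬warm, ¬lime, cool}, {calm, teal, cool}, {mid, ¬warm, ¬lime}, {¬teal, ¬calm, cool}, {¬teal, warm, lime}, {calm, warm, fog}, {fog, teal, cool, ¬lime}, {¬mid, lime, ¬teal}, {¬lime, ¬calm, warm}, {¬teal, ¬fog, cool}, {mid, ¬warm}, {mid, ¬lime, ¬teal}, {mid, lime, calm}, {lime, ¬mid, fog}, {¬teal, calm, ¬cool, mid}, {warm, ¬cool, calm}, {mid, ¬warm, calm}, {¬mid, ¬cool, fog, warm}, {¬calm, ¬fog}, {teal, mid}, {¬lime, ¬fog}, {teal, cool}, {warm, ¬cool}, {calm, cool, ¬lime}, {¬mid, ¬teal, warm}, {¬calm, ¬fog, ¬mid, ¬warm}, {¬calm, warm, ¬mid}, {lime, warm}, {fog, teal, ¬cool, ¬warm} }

Suppose teal = False.
Unit clause (¬fog) forces fog = False.
Unit clause (mid) forces mid = True.
Unit clause (lime) forces lime = True.
Unit clause (cool) forces cool = True.
Unit clause (warm) forces warm = True.
Now (¬warm) is unsatisfied and unit — conflict.
So every satisfying assignment has teal = True.

True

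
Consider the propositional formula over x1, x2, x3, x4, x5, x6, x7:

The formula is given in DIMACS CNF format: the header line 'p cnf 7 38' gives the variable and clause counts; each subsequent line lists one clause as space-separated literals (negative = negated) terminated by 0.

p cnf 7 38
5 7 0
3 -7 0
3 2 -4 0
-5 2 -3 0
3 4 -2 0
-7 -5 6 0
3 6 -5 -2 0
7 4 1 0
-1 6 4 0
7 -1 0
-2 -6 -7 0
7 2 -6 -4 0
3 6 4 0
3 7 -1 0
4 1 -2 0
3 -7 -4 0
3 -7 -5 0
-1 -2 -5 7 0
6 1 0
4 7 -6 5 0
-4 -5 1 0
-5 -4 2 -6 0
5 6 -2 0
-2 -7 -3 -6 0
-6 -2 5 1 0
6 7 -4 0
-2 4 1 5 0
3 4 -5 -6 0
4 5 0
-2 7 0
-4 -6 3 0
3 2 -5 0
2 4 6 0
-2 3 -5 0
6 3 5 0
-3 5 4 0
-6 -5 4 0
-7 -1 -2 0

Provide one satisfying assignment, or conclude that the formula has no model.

Try x5 = False.
Unit clause (x7) forces x7 = True.
Unit clause (x3) forces x3 = True.
Unit clause (x4) forces x4 = True.
Try x2 = False.
Try x6 = True.
All clauses hold; x1 can take either value.

x1 ↦ True,  x2 ↦ False,  x3 ↦ True,  x4 ↦ True,  x5 ↦ False,  x6 ↦ True,  x7 ↦ True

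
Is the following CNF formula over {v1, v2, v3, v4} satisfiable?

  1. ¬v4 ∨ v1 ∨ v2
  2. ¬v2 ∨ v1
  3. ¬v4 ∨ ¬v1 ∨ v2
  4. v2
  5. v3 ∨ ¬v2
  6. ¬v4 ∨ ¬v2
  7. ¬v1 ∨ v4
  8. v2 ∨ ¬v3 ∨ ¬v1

Unsatisfiable

Unit clause (v2) forces v2 = True.
Unit clause (v1) forces v1 = True.
Unit clause (v3) forces v3 = True.
Unit clause (¬v4) forces v4 = False.
That conflicts with the unit clause (v4).
No assignment satisfies every clause.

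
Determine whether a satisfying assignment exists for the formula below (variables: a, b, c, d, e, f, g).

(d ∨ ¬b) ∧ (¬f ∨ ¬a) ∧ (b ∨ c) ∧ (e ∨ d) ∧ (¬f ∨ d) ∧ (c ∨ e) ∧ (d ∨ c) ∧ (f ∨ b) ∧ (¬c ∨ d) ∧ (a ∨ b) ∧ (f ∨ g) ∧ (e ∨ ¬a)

Yes, satisfiable

Case d = True:
Case f = True:
(¬a) alone gives a = False.
(b) alone gives b = True.
Case c = True:
All clauses hold; e, g can take either value.
A satisfying assignment: a ↦ False; b ↦ True; c ↦ True; d ↦ True; e ↦ False; f ↦ True; g ↦ False.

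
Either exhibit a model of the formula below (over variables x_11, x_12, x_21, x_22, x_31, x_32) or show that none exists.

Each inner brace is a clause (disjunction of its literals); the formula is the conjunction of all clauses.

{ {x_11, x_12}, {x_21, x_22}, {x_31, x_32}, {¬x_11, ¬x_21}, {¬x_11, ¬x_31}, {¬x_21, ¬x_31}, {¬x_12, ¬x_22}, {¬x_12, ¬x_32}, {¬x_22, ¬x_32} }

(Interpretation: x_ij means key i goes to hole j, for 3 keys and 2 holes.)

UNSATISFIABLE

Branch on x_11: set x_11 = True.
From the singleton clause (¬x_21), x_21 = False.
From the singleton clause (x_22), x_22 = True.
From the singleton clause (¬x_31), x_31 = False.
From the singleton clause (x_32), x_32 = True.
Now (¬x_32) is unsatisfied and unit — conflict.
Undo x_11 and try x_11 = False.
From the singleton clause (x_12), x_12 = True.
From the singleton clause (¬x_22), x_22 = False.
From the singleton clause (x_21), x_21 = True.
From the singleton clause (¬x_31), x_31 = False.
From the singleton clause (x_32), x_32 = True.
Now (¬x_32) is unsatisfied and unit — conflict.
Both values of x_11 lead to a conflict.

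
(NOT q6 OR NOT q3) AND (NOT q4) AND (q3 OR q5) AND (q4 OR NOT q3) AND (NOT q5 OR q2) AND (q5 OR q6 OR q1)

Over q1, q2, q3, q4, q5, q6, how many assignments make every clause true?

There are 2^6 = 64 truth assignments over (q1, q2, q3, q4, q5, q6).
Split on q3. With q3 = true, the clauses containing q3 are satisfied and NOT q3 drops from the rest; 0 of the 2^5 = 32 assignments to the other variables satisfy what remains.
With q3 = false, by the same count on the reduced clause set, 4 assignments work.
(One model: q1=F, q2=T, q3=F, q4=F, q5=T, q6=F.)
Total: 0 + 4 = 4.

4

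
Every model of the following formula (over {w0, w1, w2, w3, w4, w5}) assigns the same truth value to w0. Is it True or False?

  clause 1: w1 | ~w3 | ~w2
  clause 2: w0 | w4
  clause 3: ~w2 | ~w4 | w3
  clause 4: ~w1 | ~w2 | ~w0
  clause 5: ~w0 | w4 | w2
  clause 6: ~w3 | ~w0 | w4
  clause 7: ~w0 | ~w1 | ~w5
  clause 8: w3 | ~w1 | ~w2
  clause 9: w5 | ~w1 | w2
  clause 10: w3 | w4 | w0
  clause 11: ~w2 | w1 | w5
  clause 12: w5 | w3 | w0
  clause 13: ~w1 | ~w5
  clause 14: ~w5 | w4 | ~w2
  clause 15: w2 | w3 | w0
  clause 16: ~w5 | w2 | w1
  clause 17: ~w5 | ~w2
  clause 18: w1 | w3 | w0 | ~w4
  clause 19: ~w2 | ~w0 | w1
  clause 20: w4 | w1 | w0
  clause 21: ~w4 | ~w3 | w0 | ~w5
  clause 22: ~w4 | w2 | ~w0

False

Suppose w0 = 1.
Try w1 = 0.
The clause (~w2) is unit, so w2 = 0.
The clause (w4) is unit, so w4 = 1.
But (~w4) is also a unit clause — contradiction.
So w1 must be the other value — set w1 = 1.
The clause (~w2) is unit, so w2 = 0.
The clause (w4) is unit, so w4 = 1.
But (~w4) is also a unit clause — contradiction.
Both values of w1 lead to a conflict.
So every satisfying assignment has w0 = False.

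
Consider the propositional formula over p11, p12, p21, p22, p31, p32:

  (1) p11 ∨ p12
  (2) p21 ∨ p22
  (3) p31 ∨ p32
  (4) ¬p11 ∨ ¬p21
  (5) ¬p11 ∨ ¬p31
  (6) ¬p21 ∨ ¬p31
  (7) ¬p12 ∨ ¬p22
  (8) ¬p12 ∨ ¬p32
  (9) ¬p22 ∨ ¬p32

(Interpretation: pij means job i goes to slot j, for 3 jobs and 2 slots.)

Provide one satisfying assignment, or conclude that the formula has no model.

UNSATISFIABLE

Case p11 = True:
The clause (¬p21) is unit, so p21 = False.
The clause (p22) is unit, so p22 = True.
The clause (¬p31) is unit, so p31 = False.
The clause (p32) is unit, so p32 = True.
Now (¬p32) is unsatisfied and unit — conflict.
Undo p11 and try p11 = False.
The clause (p12) is unit, so p12 = True.
The clause (¬p22) is unit, so p22 = False.
The clause (p21) is unit, so p21 = True.
The clause (¬p31) is unit, so p31 = False.
The clause (p32) is unit, so p32 = True.
Now (¬p32) is unsatisfied and unit — conflict.
Neither p11 = True nor p11 = False works.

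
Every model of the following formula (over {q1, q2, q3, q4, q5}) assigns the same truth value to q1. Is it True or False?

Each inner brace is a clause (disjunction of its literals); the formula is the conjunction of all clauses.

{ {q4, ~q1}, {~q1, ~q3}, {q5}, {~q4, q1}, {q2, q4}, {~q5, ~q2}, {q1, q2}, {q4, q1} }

True

Suppose q1 = 0.
The clause (q5) is unit, so q5 = 1.
The clause (~q4) is unit, so q4 = 0.
Now (q4) is unsatisfied and unit — conflict.
So every satisfying assignment has q1 = True.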